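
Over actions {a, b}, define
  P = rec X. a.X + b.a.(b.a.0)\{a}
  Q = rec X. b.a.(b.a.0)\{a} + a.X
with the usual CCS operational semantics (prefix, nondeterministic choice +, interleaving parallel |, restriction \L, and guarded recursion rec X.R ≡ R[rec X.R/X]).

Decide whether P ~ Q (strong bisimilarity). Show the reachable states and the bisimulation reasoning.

YES

LTS(P): 4 reachable states
  p0 = rec X. a.X + b.a.(b.a.0)\{a} | ··a··> p0, ··b··> p1
  p1 = a.(b.a.0)\{a} | ··a··> p2
  p2 = (b.a.0)\{a} | ··b··> p3
  p3 = (a.0)\{a} | ·
LTS(Q): 4 reachable states
  q0 = rec X. b.a.(b.a.0)\{a} + a.X | ··a··> q0, ··b··> q1
  q1 = a.(b.a.0)\{a} | ··a··> q2
  q2 = (b.a.0)\{a} | ··b··> q3
  q3 = (a.0)\{a} | ·
Partition-refinement fixed point:
  B0 = {p0, q0}
  B1 = {p1, q1}
  B2 = {p2, q2}
  B3 = {p3, q3}
p0 ∈ B0, q0 ∈ B0 → same block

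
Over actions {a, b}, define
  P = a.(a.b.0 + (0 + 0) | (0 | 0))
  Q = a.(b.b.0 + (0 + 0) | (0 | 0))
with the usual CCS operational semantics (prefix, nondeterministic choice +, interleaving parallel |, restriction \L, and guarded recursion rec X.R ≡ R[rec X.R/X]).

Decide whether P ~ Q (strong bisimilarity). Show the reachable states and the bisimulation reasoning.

P ≁ Q

Reachable graph of P (4 states):
  m0 = a.(a.b.0 + (0 + 0) | (0 | 0)) :: ··a··> m1
  m1 = a.b.0 + (0 + 0) | (0 | 0) :: ··a··> m2
  m2 = b.0 :: ··b··> m3
  m3 = 0 :: ∅
Reachable graph of Q (4 states):
  n0 = a.(b.b.0 + (0 + 0) | (0 | 0)) :: ··a··> n1
  n1 = b.b.0 + (0 + 0) | (0 | 0) :: ··b··> n2
  n2 = b.0 :: ··b··> n3
  n3 = 0 :: ∅
Coarsest stable partition (strong bisimilarity classes):
  B0 = {m0}
  B1 = {m1}
  B2 = {m2, n2}
  B3 = {m3, n3}
  B4 = {n0}
  B5 = {n1}
m0 ∈ B0, n0 ∈ B4 → different blocks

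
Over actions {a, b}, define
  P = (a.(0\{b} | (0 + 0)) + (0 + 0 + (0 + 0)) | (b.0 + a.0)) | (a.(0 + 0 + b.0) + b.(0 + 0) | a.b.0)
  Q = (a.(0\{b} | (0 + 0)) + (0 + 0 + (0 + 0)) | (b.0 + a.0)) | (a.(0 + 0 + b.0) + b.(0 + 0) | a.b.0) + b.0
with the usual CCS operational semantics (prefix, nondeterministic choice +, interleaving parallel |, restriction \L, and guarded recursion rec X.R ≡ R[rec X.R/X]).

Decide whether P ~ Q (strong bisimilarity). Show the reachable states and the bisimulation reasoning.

not bisimilar

LTS(P): 24 reachable states
  m0 = (a.(0\{b} | (0 + 0)) + (0 + 0 + (0 + 0)) | (b.0 + a.0)) | (a.(0 + 0 + b.0) + b.(0 + 0) | a.b.0) ⊢ -a-> m1, -a-> m2, -a-> m3, -a-> m4, -b-> m1, -b-> m5
  m1 = (0 + 0 + (0 + 0)) | 0 | (a.(0 + 0 + b.0) + b.(0 + 0) | a.b.0) ⊢ -a-> m6, -a-> m7, -b-> m8
  m2 = (a.(0\{b} | (0 + 0)) + (0 + 0 + (0 + 0)) | (b.0 + a.0)) | (0 + 0 + b.0) ⊢ -a-> m6, -a-> m9, -b-> m10, -b-> m6
  m3 = (a.(0\{b} | (0 + 0)) + (0 + 0 + (0 + 0)) | (b.0 + a.0)) | (b.(0 + 0) | b.0) ⊢ -a-> m11, -a-> m7, -b-> m12, -b-> m13, -b-> m7
  m4 = 0\{b} | (0 + 0) | (a.(0 + 0 + b.0) + b.(0 + 0) | a.b.0) ⊢ -a-> m11, -a-> m9, -b-> m14
  m5 = (a.(0\{b} | (0 + 0)) + (0 + 0 + (0 + 0)) | (b.0 + a.0)) | ((0 + 0) | a.b.0) ⊢ -a-> m12, -a-> m14, -a-> m8, -b-> m8
  m6 = (0 + 0 + (0 + 0)) | 0 | (0 + 0 + b.0) ⊢ -b-> m15
  m7 = (0 + 0 + (0 + 0)) | 0 | (b.(0 + 0) | b.0) ⊢ -b-> m16, -b-> m17
  m8 = (0 + 0 + (0 + 0)) | 0 | ((0 + 0) | a.b.0) ⊢ -a-> m16
  m9 = 0\{b} | (0 + 0) | (0 + 0 + b.0) ⊢ -b-> m18
  m10 = (a.(0\{b} | (0 + 0)) + (0 + 0 + (0 + 0)) | (b.0 + a.0)) | 0 ⊢ -a-> m15, -a-> m18, -b-> m15
  m11 = 0\{b} | (0 + 0) | (b.(0 + 0) | b.0) ⊢ -b-> m19, -b-> m20
  m12 = (a.(0\{b} | (0 + 0)) + (0 + 0 + (0 + 0)) | (b.0 + a.0)) | ((0 + 0) | b.0) ⊢ -a-> m16, -a-> m19, -b-> m16, -b-> m21
  m13 = (a.(0\{b} | (0 + 0)) + (0 + 0 + (0 + 0)) | (b.0 + a.0)) | (b.(0 + 0) | 0) ⊢ -a-> m17, -a-> m20, -b-> m17, -b-> m21
  m14 = 0\{b} | (0 + 0) | ((0 + 0) | a.b.0) ⊢ -a-> m19
  m15 = (0 + 0 + (0 + 0)) | 0 | 0 ⊢ stopped
  m16 = (0 + 0 + (0 + 0)) | 0 | ((0 + 0) | b.0) ⊢ -b-> m22
  m17 = (0 + 0 + (0 + 0)) | 0 | (b.(0 + 0) | 0) ⊢ -b-> m22
  m18 = 0\{b} | (0 + 0) | 0 ⊢ stopped
  m19 = 0\{b} | (0 + 0) | ((0 + 0) | b.0) ⊢ -b-> m23
  m20 = 0\{b} | (0 + 0) | (b.(0 + 0) | 0) ⊢ -b-> m23
  m21 = (a.(0\{b} | (0 + 0)) + (0 + 0 + (0 + 0)) | (b.0 + a.0)) | ((0 + 0) | 0) ⊢ -a-> m22, -a-> m23, -b-> m22
  m22 = (0 + 0 + (0 + 0)) | 0 | ((0 + 0) | 0) ⊢ stopped
  m23 = 0\{b} | (0 + 0) | ((0 + 0) | 0) ⊢ stopped
LTS(Q): 25 reachable states
  n0 = (a.(0\{b} | (0 + 0)) + (0 + 0 + (0 + 0)) | (b.0 + a.0)) | (a.(0 + 0 + b.0) + b.(0 + 0) | a.b.0) + b.0 ⊢ -a-> n1, -a-> n2, -a-> n3, -a-> n4, -b-> n1, -b-> n5, -b-> n6
  n1 = (0 + 0 + (0 + 0)) | 0 | (a.(0 + 0 + b.0) + b.(0 + 0) | a.b.0) ⊢ -a-> n7, -a-> n8, -b-> n9
  n2 = (a.(0\{b} | (0 + 0)) + (0 + 0 + (0 + 0)) | (b.0 + a.0)) | (0 + 0 + b.0) ⊢ -a-> n10, -a-> n7, -b-> n11, -b-> n7
  n3 = (a.(0\{b} | (0 + 0)) + (0 + 0 + (0 + 0)) | (b.0 + a.0)) | (b.(0 + 0) | b.0) ⊢ -a-> n12, -a-> n8, -b-> n13, -b-> n14, -b-> n8
  n4 = 0\{b} | (0 + 0) | (a.(0 + 0 + b.0) + b.(0 + 0) | a.b.0) ⊢ -a-> n10, -a-> n12, -b-> n15
  n5 = (a.(0\{b} | (0 + 0)) + (0 + 0 + (0 + 0)) | (b.0 + a.0)) | ((0 + 0) | a.b.0) ⊢ -a-> n13, -a-> n15, -a-> n9, -b-> n9
  n6 = 0 ⊢ stopped
  n7 = (0 + 0 + (0 + 0)) | 0 | (0 + 0 + b.0) ⊢ -b-> n16
  n8 = (0 + 0 + (0 + 0)) | 0 | (b.(0 + 0) | b.0) ⊢ -b-> n17, -b-> n18
  n9 = (0 + 0 + (0 + 0)) | 0 | ((0 + 0) | a.b.0) ⊢ -a-> n17
  n10 = 0\{b} | (0 + 0) | (0 + 0 + b.0) ⊢ -b-> n19
  n11 = (a.(0\{b} | (0 + 0)) + (0 + 0 + (0 + 0)) | (b.0 + a.0)) | 0 ⊢ -a-> n16, -a-> n19, -b-> n16
  n12 = 0\{b} | (0 + 0) | (b.(0 + 0) | b.0) ⊢ -b-> n20, -b-> n21
  n13 = (a.(0\{b} | (0 + 0)) + (0 + 0 + (0 + 0)) | (b.0 + a.0)) | ((0 + 0) | b.0) ⊢ -a-> n17, -a-> n20, -b-> n17, -b-> n22
  n14 = (a.(0\{b} | (0 + 0)) + (0 + 0 + (0 + 0)) | (b.0 + a.0)) | (b.(0 + 0) | 0) ⊢ -a-> n18, -a-> n21, -b-> n18, -b-> n22
  n15 = 0\{b} | (0 + 0) | ((0 + 0) | a.b.0) ⊢ -a-> n20
  n16 = (0 + 0 + (0 + 0)) | 0 | 0 ⊢ stopped
  n17 = (0 + 0 + (0 + 0)) | 0 | ((0 + 0) | b.0) ⊢ -b-> n23
  n18 = (0 + 0 + (0 + 0)) | 0 | (b.(0 + 0) | 0) ⊢ -b-> n23
  n19 = 0\{b} | (0 + 0) | 0 ⊢ stopped
  n20 = 0\{b} | (0 + 0) | ((0 + 0) | b.0) ⊢ -b-> n24
  n21 = 0\{b} | (0 + 0) | (b.(0 + 0) | 0) ⊢ -b-> n24
  n22 = (a.(0\{b} | (0 + 0)) + (0 + 0 + (0 + 0)) | (b.0 + a.0)) | ((0 + 0) | 0) ⊢ -a-> n23, -a-> n24, -b-> n23
  n23 = (0 + 0 + (0 + 0)) | 0 | ((0 + 0) | 0) ⊢ stopped
  n24 = 0\{b} | (0 + 0) | ((0 + 0) | 0) ⊢ stopped
Partition-refinement fixed point:
  B0 = {m0}
  B1 = {m1, m4, n1, n4}
  B2 = {m14, m8, n15, n9}
  B3 = {m16, m17, m19, m20, m6, m9, n10, n17, n18, n20, n21, n7}
  B4 = {m15, m18, m22, m23, n16, n19, n23, n24, n6}
  B5 = {m11, m7, n12, n8}
  B6 = {m3, n3}
  B7 = {m12, m13, m2, n13, n14, n2}
  B8 = {m10, m21, n11, n22}
  B9 = {m5, n5}
  B10 = {n0}
m0 ∈ B0, n0 ∈ B10 → different blocks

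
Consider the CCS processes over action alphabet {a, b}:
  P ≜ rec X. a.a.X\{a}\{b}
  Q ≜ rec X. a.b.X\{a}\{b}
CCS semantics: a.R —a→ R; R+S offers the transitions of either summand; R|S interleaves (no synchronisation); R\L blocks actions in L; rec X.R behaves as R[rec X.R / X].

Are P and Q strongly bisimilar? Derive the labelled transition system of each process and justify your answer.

NO

P's transition system — 3 states:
  u0 = rec X. a.a.X\{a}\{b} → —a→ u1
  u1 = a.(rec X. a.a.X\{a}\{b})\{a}\{b} → —a→ u2
  u2 = (rec X. a.a.X\{a}\{b})\{a}\{b} → ∅
Q's transition system — 3 states:
  v0 = rec X. a.b.X\{a}\{b} → —a→ v1
  v1 = b.(rec X. a.b.X\{a}\{b})\{a}\{b} → —b→ v2
  v2 = (rec X. a.b.X\{a}\{b})\{a}\{b} → ∅
Coarsest stable partition (strong bisimilarity classes):
  B0 = {u0}
  B1 = {u1}
  B2 = {u2, v2}
  B3 = {v0}
  B4 = {v1}
u0 ∈ B0, v0 ∈ B3 → different blocks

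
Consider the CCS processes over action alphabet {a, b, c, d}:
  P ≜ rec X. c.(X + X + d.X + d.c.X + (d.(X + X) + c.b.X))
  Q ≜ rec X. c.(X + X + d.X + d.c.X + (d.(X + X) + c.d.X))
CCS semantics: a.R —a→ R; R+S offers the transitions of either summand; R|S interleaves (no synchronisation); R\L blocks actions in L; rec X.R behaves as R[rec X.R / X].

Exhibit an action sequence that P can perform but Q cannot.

ccb

LTS(P): 5 reachable states
  p0 = rec X. c.(X + X + d.X + d.c.X + (d.(X + X) + c.b.X)) | =c=> p1
  p1 = (rec X. c.(X + X + d.X + d.c.X + (d.(X + X) + c.b.X))) + (rec X. c.(X + X + d.X + d.c.X + (d.(X + X) + c.b.X))) + d.(rec X. c.(X + X + d.X + d.c.X + (d.(X + X) + c.b.X))) + d.c.(rec X. c.(X + X + d.X + d.c.X + (d.(X + X) + c.b.X))) + (d.((rec X. c.(X + X + d.X + d.c.X + (d.(X + X) + c.b.X))) + (rec X. c.(X + X + d.X + d.c.X + (d.(X + X) + c.b.X)))) + c.b.(rec X. c.(X + X + d.X + d.c.X + (d.(X + X) + c.b.X)))) | =c=> p1, =c=> p2, =d=> p0, =d=> p3, =d=> p4
  p2 = b.(rec X. c.(X + X + d.X + d.c.X + (d.(X + X) + c.b.X))) | =b=> p0
  p3 = (rec X. c.(X + X + d.X + d.c.X + (d.(X + X) + c.b.X))) + (rec X. c.(X + X + d.X + d.c.X + (d.(X + X) + c.b.X))) | =c=> p1
  p4 = c.(rec X. c.(X + X + d.X + d.c.X + (d.(X + X) + c.b.X))) | =c=> p0
LTS(Q): 5 reachable states
  q0 = rec X. c.(X + X + d.X + d.c.X + (d.(X + X) + c.d.X)) | =c=> q1
  q1 = (rec X. c.(X + X + d.X + d.c.X + (d.(X + X) + c.d.X))) + (rec X. c.(X + X + d.X + d.c.X + (d.(X + X) + c.d.X))) + d.(rec X. c.(X + X + d.X + d.c.X + (d.(X + X) + c.d.X))) + d.c.(rec X. c.(X + X + d.X + d.c.X + (d.(X + X) + c.d.X))) + (d.((rec X. c.(X + X + d.X + d.c.X + (d.(X + X) + c.d.X))) + (rec X. c.(X + X + d.X + d.c.X + (d.(X + X) + c.d.X)))) + c.d.(rec X. c.(X + X + d.X + d.c.X + (d.(X + X) + c.d.X)))) | =c=> q1, =c=> q2, =d=> q0, =d=> q3, =d=> q4
  q2 = d.(rec X. c.(X + X + d.X + d.c.X + (d.(X + X) + c.d.X))) | =d=> q0
  q3 = (rec X. c.(X + X + d.X + d.c.X + (d.(X + X) + c.d.X))) + (rec X. c.(X + X + d.X + d.c.X + (d.(X + X) + c.d.X))) | =c=> q1
  q4 = c.(rec X. c.(X + X + d.X + d.c.X + (d.(X + X) + c.d.X))) | =c=> q0
Trace ⟨ccb⟩ through P, begin at {p0}:
  step 1 (c): {p1}
  step 2 (c): {p1, p2}
  step 3 (b): {p0}
  P completes σ.
Trace ⟨ccb⟩ through Q, begin at {q0}:
  step 1 (c): {q1}
  step 2 (c): {q1, q2}
  step 3 (b): ∅  — Q cannot continue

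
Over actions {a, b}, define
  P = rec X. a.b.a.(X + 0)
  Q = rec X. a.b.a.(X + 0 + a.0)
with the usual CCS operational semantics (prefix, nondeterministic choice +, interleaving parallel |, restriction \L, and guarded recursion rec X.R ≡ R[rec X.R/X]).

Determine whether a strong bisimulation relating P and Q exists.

not bisimilar

LTS(P): 4 reachable states
  m0 = rec X. a.b.a.(X + 0) has moves ··a··> m1
  m1 = b.a.((rec X. a.b.a.(X + 0)) + 0) has moves ··b··> m2
  m2 = a.((rec X. a.b.a.(X + 0)) + 0) has moves ··a··> m3
  m3 = (rec X. a.b.a.(X + 0)) + 0 has moves ··a··> m1
LTS(Q): 5 reachable states
  n0 = rec X. a.b.a.(X + 0 + a.0) has moves ··a··> n1
  n1 = b.a.((rec X. a.b.a.(X + 0 + a.0)) + 0 + a.0) has moves ··b··> n2
  n2 = a.((rec X. a.b.a.(X + 0 + a.0)) + 0 + a.0) has moves ··a··> n3
  n3 = (rec X. a.b.a.(X + 0 + a.0)) + 0 + a.0 has moves ··a··> n1, ··a··> n4
  n4 = 0 has moves (no moves)
Partition-refinement fixed point:
  B0 = {m0, m3}
  B1 = {m1}
  B2 = {m2}
  B3 = {n0}
  B4 = {n1}
  B5 = {n2}
  B6 = {n3}
  B7 = {n4}
m0 ∈ B0, n0 ∈ B3 → different blocks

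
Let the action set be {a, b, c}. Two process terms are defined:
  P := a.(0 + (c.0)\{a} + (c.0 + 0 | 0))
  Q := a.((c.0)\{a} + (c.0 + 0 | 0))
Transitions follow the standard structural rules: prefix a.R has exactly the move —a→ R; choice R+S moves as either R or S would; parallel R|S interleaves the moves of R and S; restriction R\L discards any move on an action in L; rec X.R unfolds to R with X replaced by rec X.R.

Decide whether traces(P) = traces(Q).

Reachable graph of P (4 states):
  m0 = a.(0 + (c.0)\{a} + (c.0 + 0 | 0)) has moves -a-> m1
  m1 = 0 + (c.0)\{a} + (c.0 + 0 | 0) has moves -c-> m2, -c-> m3
  m2 = 0 has moves ∅
  m3 = 0\{a} has moves ∅
Reachable graph of Q (4 states):
  n0 = a.((c.0)\{a} + (c.0 + 0 | 0)) has moves -a-> n1
  n1 = (c.0)\{a} + (c.0 + 0 | 0) has moves -c-> n2, -c-> n3
  n2 = 0 has moves ∅
  n3 = 0\{a} has moves ∅
Bisimilarity quotient blocks:
  B0 = {m0, n0}
  B1 = {m1, n1}
  B2 = {m2, m3, n2, n3}
m0 ∈ B0, n0 ∈ B0 → same block
Bisimilar ⇒ trace-equivalent.

YES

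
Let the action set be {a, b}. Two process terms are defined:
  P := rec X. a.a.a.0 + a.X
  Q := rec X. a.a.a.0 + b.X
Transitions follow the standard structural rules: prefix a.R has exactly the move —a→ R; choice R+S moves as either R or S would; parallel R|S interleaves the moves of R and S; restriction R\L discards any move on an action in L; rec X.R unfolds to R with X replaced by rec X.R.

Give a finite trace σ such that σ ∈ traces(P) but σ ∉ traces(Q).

P's transition system — 4 states:
  s0 = rec X. a.a.a.0 + a.X :: -a-> s0, -a-> s1
  s1 = a.a.0 :: -a-> s2
  s2 = a.0 :: -a-> s3
  s3 = 0 :: deadlocked
Q's transition system — 4 states:
  t0 = rec X. a.a.a.0 + b.X :: -a-> t1, -b-> t0
  t1 = a.a.0 :: -a-> t2
  t2 = a.0 :: -a-> t3
  t3 = 0 :: deadlocked
Executing aaaa from P (initial set {s0}):
  step 1 (a): {s0, s1}
  step 2 (a): {s0, s1, s2}
  step 3 (a): {s0, s1, s2, s3}
  step 4 (a): {s0, s1, s2, s3}
  — P admits the full trace.
Executing aaaa from Q (initial set {t0}):
  step 1 (a): {t1}
  step 2 (a): {t2}
  step 3 (a): {t3}
  step 4 (a): ∅  — Q cannot continue

aaaa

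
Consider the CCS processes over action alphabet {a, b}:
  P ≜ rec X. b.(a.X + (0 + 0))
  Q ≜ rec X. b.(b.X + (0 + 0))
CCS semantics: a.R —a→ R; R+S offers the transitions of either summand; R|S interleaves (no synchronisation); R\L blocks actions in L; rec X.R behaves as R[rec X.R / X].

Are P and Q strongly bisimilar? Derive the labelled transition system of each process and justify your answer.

P's transition system — 2 states:
  u0 = rec X. b.(a.X + (0 + 0)) :: ··b··> u1
  u1 = a.(rec X. b.(a.X + (0 + 0))) + (0 + 0) :: ··a··> u0
Q's transition system — 2 states:
  v0 = rec X. b.(b.X + (0 + 0)) :: ··b··> v1
  v1 = b.(rec X. b.(b.X + (0 + 0))) + (0 + 0) :: ··b··> v0
Bisimilarity quotient blocks:
  B0 = {u0}
  B1 = {u1}
  B2 = {v0, v1}
u0 ∈ B0, v0 ∈ B2 → different blocks

P ≁ Q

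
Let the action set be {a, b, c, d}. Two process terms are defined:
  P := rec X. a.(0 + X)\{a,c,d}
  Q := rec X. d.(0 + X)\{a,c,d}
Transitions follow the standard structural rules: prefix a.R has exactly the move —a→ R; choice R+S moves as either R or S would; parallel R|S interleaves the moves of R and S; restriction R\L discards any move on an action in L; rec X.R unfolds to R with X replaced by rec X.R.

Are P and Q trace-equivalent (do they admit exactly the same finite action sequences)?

trace-distinct — witness ⟨a⟩

LTS(P): 2 reachable states
  s0 = rec X. a.(0 + X)\{a,c,d} has moves =a=> s1
  s1 = (0 + (rec X. a.(0 + X)\{a,c,d}))\{a,c,d} has moves ∅
LTS(Q): 2 reachable states
  t0 = rec X. d.(0 + X)\{a,c,d} has moves =d=> t1
  t1 = (0 + (rec X. d.(0 + X)\{a,c,d}))\{a,c,d} has moves ∅
Executing a from P (initial set {s0}):
  step 1 (a): {s1}
  P completes σ.
Executing a from Q (initial set {t0}):
  step 1 (a): ∅  — Q cannot continue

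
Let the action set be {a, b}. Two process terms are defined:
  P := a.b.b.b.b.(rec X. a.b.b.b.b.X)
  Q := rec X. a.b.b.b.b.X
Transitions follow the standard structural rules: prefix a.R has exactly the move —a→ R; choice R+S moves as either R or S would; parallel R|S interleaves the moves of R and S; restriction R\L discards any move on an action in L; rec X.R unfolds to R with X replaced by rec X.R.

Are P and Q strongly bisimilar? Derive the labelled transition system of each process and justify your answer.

bisimilar

LTS(P): 6 reachable states
  u0 = a.b.b.b.b.(rec X. a.b.b.b.b.X) ⊢ —a→ u1
  u1 = b.b.b.b.(rec X. a.b.b.b.b.X) ⊢ —b→ u2
  u2 = b.b.b.(rec X. a.b.b.b.b.X) ⊢ —b→ u3
  u3 = b.b.(rec X. a.b.b.b.b.X) ⊢ —b→ u4
  u4 = b.(rec X. a.b.b.b.b.X) ⊢ —b→ u5
  u5 = rec X. a.b.b.b.b.X ⊢ —a→ u1
LTS(Q): 5 reachable states
  v0 = rec X. a.b.b.b.b.X ⊢ —a→ v1
  v1 = b.b.b.b.(rec X. a.b.b.b.b.X) ⊢ —b→ v2
  v2 = b.b.b.(rec X. a.b.b.b.b.X) ⊢ —b→ v3
  v3 = b.b.(rec X. a.b.b.b.b.X) ⊢ —b→ v4
  v4 = b.(rec X. a.b.b.b.b.X) ⊢ —b→ v0
Coarsest stable partition (strong bisimilarity classes):
  B0 = {u0, u5, v0}
  B1 = {u1, v1}
  B2 = {u2, v2}
  B3 = {u3, v3}
  B4 = {u4, v4}
u0 ∈ B0, v0 ∈ B0 → same block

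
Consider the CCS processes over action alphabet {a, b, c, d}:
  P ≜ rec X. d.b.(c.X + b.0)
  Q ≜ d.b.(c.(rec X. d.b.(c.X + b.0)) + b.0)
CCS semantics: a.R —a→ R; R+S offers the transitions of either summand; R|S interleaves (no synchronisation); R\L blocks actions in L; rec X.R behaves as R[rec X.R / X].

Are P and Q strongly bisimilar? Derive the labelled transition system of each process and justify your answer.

LTS(P): 4 reachable states
  u0 = rec X. d.b.(c.X + b.0) has moves =d=> u1
  u1 = b.(c.(rec X. d.b.(c.X + b.0)) + b.0) has moves =b=> u2
  u2 = c.(rec X. d.b.(c.X + b.0)) + b.0 has moves =b=> u3, =c=> u0
  u3 = 0 has moves (no moves)
LTS(Q): 5 reachable states
  v0 = d.b.(c.(rec X. d.b.(c.X + b.0)) + b.0) has moves =d=> v1
  v1 = b.(c.(rec X. d.b.(c.X + b.0)) + b.0) has moves =b=> v2
  v2 = c.(rec X. d.b.(c.X + b.0)) + b.0 has moves =b=> v3, =c=> v4
  v3 = 0 has moves (no moves)
  v4 = rec X. d.b.(c.X + b.0) has moves =d=> v1
Partition-refinement fixed point:
  B0 = {u0, v0, v4}
  B1 = {u1, v1}
  B2 = {u2, v2}
  B3 = {u3, v3}
u0 ∈ B0, v0 ∈ B0 → same block

bisimilar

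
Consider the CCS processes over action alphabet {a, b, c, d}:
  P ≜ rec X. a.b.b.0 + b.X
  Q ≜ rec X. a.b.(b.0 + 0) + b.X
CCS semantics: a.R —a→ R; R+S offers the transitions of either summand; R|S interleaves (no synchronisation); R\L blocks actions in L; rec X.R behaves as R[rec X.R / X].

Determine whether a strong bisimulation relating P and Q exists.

P's transition system — 4 states:
  p0 = rec X. a.b.b.0 + b.X → -a-> p1, -b-> p0
  p1 = b.b.0 → -b-> p2
  p2 = b.0 → -b-> p3
  p3 = 0 → stopped
Q's transition system — 4 states:
  q0 = rec X. a.b.(b.0 + 0) + b.X → -a-> q1, -b-> q0
  q1 = b.(b.0 + 0) → -b-> q2
  q2 = b.0 + 0 → -b-> q3
  q3 = 0 → stopped
Partition-refinement fixed point:
  B0 = {p0, q0}
  B1 = {p1, q1}
  B2 = {p2, q2}
  B3 = {p3, q3}
p0 ∈ B0, q0 ∈ B0 → same block

YES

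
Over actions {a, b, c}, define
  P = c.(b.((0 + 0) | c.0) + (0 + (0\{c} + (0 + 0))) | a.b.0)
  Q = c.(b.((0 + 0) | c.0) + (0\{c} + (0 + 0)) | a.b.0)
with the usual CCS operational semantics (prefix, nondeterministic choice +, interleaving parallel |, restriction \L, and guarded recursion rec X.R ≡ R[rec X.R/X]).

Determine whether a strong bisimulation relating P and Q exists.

Reachable graph of P (6 states):
  s0 = c.(b.((0 + 0) | c.0) + (0 + (0\{c} + (0 + 0))) | a.b.0) has moves —c→ s1
  s1 = b.((0 + 0) | c.0) + (0 + (0\{c} + (0 + 0))) | a.b.0 has moves —a→ s2, —b→ s3
  s2 = (0 + (0\{c} + (0 + 0))) | b.0 has moves —b→ s4
  s3 = (0 + 0) | c.0 has moves —c→ s5
  s4 = (0 + (0\{c} + (0 + 0))) | 0 has moves stopped
  s5 = (0 + 0) | 0 has moves stopped
Reachable graph of Q (6 states):
  t0 = c.(b.((0 + 0) | c.0) + (0\{c} + (0 + 0)) | a.b.0) has moves —c→ t1
  t1 = b.((0 + 0) | c.0) + (0\{c} + (0 + 0)) | a.b.0 has moves —a→ t2, —b→ t3
  t2 = (0\{c} + (0 + 0)) | b.0 has moves —b→ t4
  t3 = (0 + 0) | c.0 has moves —c→ t5
  t4 = (0\{c} + (0 + 0)) | 0 has moves stopped
  t5 = (0 + 0) | 0 has moves stopped
Bisimilarity quotient blocks:
  B0 = {s0, t0}
  B1 = {s1, t1}
  B2 = {s3, t3}
  B3 = {s4, s5, t4, t5}
  B4 = {s2, t2}
s0 ∈ B0, t0 ∈ B0 → same block

P ~ Q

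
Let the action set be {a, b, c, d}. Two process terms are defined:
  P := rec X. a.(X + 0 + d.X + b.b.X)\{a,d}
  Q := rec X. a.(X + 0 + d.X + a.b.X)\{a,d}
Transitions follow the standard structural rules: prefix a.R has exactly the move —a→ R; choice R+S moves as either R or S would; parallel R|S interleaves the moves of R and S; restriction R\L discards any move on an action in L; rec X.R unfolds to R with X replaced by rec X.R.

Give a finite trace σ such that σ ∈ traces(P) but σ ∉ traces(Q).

ab

P's transition system — 4 states:
  m0 = rec X. a.(X + 0 + d.X + b.b.X)\{a,d} ⊢ -a-> m1
  m1 = ((rec X. a.(X + 0 + d.X + b.b.X)\{a,d}) + 0 + d.(rec X. a.(X + 0 + d.X + b.b.X)\{a,d}) + b.b.(rec X. a.(X + 0 + d.X + b.b.X)\{a,d}))\{a,d} ⊢ -b-> m2
  m2 = (b.(rec X. a.(X + 0 + d.X + b.b.X)\{a,d}))\{a,d} ⊢ -b-> m3
  m3 = (rec X. a.(X + 0 + d.X + b.b.X)\{a,d})\{a,d} ⊢ stopped
Q's transition system — 2 states:
  n0 = rec X. a.(X + 0 + d.X + a.b.X)\{a,d} ⊢ -a-> n1
  n1 = ((rec X. a.(X + 0 + d.X + a.b.X)\{a,d}) + 0 + d.(rec X. a.(X + 0 + d.X + a.b.X)\{a,d}) + a.b.(rec X. a.(X + 0 + d.X + a.b.X)\{a,d}))\{a,d} ⊢ stopped
Run σ = ⟨ab⟩ on P: start {m0}
  after a @ step 1: {m1}
  after b @ step 2: {m2}
  P completes σ.
Run σ = ⟨ab⟩ on Q: start {n0}
  after a @ step 1: {n1}
  after b @ step 2: ∅ (Q stuck)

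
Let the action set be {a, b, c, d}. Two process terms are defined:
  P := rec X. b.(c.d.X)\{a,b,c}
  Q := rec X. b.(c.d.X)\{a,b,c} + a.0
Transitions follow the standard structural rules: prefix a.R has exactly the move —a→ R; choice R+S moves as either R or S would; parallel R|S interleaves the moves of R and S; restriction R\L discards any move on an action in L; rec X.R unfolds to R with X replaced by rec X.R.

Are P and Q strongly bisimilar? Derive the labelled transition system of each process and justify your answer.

NO

Reachable graph of P (2 states):
  p0 = rec X. b.(c.d.X)\{a,b,c} | =b=> p1
  p1 = (c.d.(rec X. b.(c.d.X)\{a,b,c}))\{a,b,c} | ∅
Reachable graph of Q (3 states):
  q0 = rec X. b.(c.d.X)\{a,b,c} + a.0 | =a=> q1, =b=> q2
  q1 = 0 | ∅
  q2 = (c.d.(rec X. b.(c.d.X)\{a,b,c} + a.0))\{a,b,c} | ∅
Partition-refinement fixed point:
  B0 = {p0}
  B1 = {p1, q1, q2}
  B2 = {q0}
p0 ∈ B0, q0 ∈ B2 → different blocks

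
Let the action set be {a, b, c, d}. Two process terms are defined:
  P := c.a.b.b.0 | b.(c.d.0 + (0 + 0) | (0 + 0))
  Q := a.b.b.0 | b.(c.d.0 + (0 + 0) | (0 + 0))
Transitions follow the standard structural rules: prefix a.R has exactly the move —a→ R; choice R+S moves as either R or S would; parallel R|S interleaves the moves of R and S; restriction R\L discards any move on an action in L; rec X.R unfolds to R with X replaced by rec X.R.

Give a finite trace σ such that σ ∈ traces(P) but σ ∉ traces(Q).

c

P's transition system — 20 states:
  p0 = c.a.b.b.0 | b.(c.d.0 + (0 + 0) | (0 + 0)) has moves --b--▸ p1, --c--▸ p2
  p1 = c.a.b.b.0 | (c.d.0 + (0 + 0) | (0 + 0)) has moves --c--▸ p3, --c--▸ p4
  p2 = a.b.b.0 | b.(c.d.0 + (0 + 0) | (0 + 0)) has moves --a--▸ p5, --b--▸ p3
  p3 = a.b.b.0 | (c.d.0 + (0 + 0) | (0 + 0)) has moves --a--▸ p6, --c--▸ p7
  p4 = c.a.b.b.0 | d.0 has moves --c--▸ p7, --d--▸ p8
  p5 = b.b.0 | b.(c.d.0 + (0 + 0) | (0 + 0)) has moves --b--▸ p6, --b--▸ p9
  p6 = b.b.0 | (c.d.0 + (0 + 0) | (0 + 0)) has moves --b--▸ p10, --c--▸ p11
  p7 = a.b.b.0 | d.0 has moves --a--▸ p11, --d--▸ p12
  p8 = c.a.b.b.0 | 0 has moves --c--▸ p12
  p9 = b.0 | b.(c.d.0 + (0 + 0) | (0 + 0)) has moves --b--▸ p10, --b--▸ p13
  p10 = b.0 | (c.d.0 + (0 + 0) | (0 + 0)) has moves --b--▸ p14, --c--▸ p15
  p11 = b.b.0 | d.0 has moves --b--▸ p15, --d--▸ p16
  p12 = a.b.b.0 | 0 has moves --a--▸ p16
  p13 = 0 | b.(c.d.0 + (0 + 0) | (0 + 0)) has moves --b--▸ p14
  p14 = 0 | (c.d.0 + (0 + 0) | (0 + 0)) has moves --c--▸ p17
  p15 = b.0 | d.0 has moves --b--▸ p17, --d--▸ p18
  p16 = b.b.0 | 0 has moves --b--▸ p18
  p17 = 0 | d.0 has moves --d--▸ p19
  p18 = b.0 | 0 has moves --b--▸ p19
  p19 = 0 | 0 has moves ∅
Q's transition system — 16 states:
  q0 = a.b.b.0 | b.(c.d.0 + (0 + 0) | (0 + 0)) has moves --a--▸ q1, --b--▸ q2
  q1 = b.b.0 | b.(c.d.0 + (0 + 0) | (0 + 0)) has moves --b--▸ q3, --b--▸ q4
  q2 = a.b.b.0 | (c.d.0 + (0 + 0) | (0 + 0)) has moves --a--▸ q4, --c--▸ q5
  q3 = b.0 | b.(c.d.0 + (0 + 0) | (0 + 0)) has moves --b--▸ q6, --b--▸ q7
  q4 = b.b.0 | (c.d.0 + (0 + 0) | (0 + 0)) has moves --b--▸ q7, --c--▸ q8
  q5 = a.b.b.0 | d.0 has moves --a--▸ q8, --d--▸ q9
  q6 = 0 | b.(c.d.0 + (0 + 0) | (0 + 0)) has moves --b--▸ q10
  q7 = b.0 | (c.d.0 + (0 + 0) | (0 + 0)) has moves --b--▸ q10, --c--▸ q11
  q8 = b.b.0 | d.0 has moves --b--▸ q11, --d--▸ q12
  q9 = a.b.b.0 | 0 has moves --a--▸ q12
  q10 = 0 | (c.d.0 + (0 + 0) | (0 + 0)) has moves --c--▸ q13
  q11 = b.0 | d.0 has moves --b--▸ q13, --d--▸ q14
  q12 = b.b.0 | 0 has moves --b--▸ q14
  q13 = 0 | d.0 has moves --d--▸ q15
  q14 = b.0 | 0 has moves --b--▸ q15
  q15 = 0 | 0 has moves ∅
Run σ = ⟨c⟩ on P: start {p0}
  [1] c ⇒ {p2}
  — P admits the full trace.
Run σ = ⟨c⟩ on Q: start {q0}
  [1] c ⇒ ∅ (Q stuck)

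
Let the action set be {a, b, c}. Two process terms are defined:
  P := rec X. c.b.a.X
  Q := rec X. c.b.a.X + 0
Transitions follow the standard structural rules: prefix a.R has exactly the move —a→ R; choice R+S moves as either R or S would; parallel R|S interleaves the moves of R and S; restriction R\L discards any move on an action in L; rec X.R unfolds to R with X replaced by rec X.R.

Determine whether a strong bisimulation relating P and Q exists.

P ~ Q

LTS(P): 3 reachable states
  u0 = rec X. c.b.a.X has moves —c→ u1
  u1 = b.a.(rec X. c.b.a.X) has moves —b→ u2
  u2 = a.(rec X. c.b.a.X) has moves —a→ u0
LTS(Q): 3 reachable states
  v0 = rec X. c.b.a.X + 0 has moves —c→ v1
  v1 = b.a.(rec X. c.b.a.X + 0) has moves —b→ v2
  v2 = a.(rec X. c.b.a.X + 0) has moves —a→ v0
Coarsest stable partition (strong bisimilarity classes):
  B0 = {u0, v0}
  B1 = {u1, v1}
  B2 = {u2, v2}
u0 ∈ B0, v0 ∈ B0 → same block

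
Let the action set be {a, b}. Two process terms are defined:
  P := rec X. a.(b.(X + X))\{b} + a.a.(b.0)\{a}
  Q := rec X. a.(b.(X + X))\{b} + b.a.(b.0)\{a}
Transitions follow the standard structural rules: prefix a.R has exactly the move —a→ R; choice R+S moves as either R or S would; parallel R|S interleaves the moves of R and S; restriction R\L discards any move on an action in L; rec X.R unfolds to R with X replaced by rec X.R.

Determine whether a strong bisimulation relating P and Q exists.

Reachable graph of P (5 states):
  m0 = rec X. a.(b.(X + X))\{b} + a.a.(b.0)\{a} ⊢ -a-> m1, -a-> m2
  m1 = (b.((rec X. a.(b.(X + X))\{b} + a.a.(b.0)\{a}) + (rec X. a.(b.(X + X))\{b} + a.a.(b.0)\{a})))\{b} ⊢ (no moves)
  m2 = a.(b.0)\{a} ⊢ -a-> m3
  m3 = (b.0)\{a} ⊢ -b-> m4
  m4 = 0\{a} ⊢ (no moves)
Reachable graph of Q (5 states):
  n0 = rec X. a.(b.(X + X))\{b} + b.a.(b.0)\{a} ⊢ -a-> n1, -b-> n2
  n1 = (b.((rec X. a.(b.(X + X))\{b} + b.a.(b.0)\{a}) + (rec X. a.(b.(X + X))\{b} + b.a.(b.0)\{a})))\{b} ⊢ (no moves)
  n2 = a.(b.0)\{a} ⊢ -a-> n3
  n3 = (b.0)\{a} ⊢ -b-> n4
  n4 = 0\{a} ⊢ (no moves)
Partition-refinement fixed point:
  B0 = {m0}
  B1 = {m1, m4, n1, n4}
  B2 = {m2, n2}
  B3 = {m3, n3}
  B4 = {n0}
m0 ∈ B0, n0 ∈ B4 → different blocks

not bisimilar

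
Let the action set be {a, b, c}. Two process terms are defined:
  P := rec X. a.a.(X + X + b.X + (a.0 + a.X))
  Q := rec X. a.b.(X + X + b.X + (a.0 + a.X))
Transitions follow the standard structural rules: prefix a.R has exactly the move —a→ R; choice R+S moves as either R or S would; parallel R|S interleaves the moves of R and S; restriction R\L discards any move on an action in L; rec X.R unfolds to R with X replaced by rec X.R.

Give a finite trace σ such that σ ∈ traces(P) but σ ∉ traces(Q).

Reachable graph of P (4 states):
  p0 = rec X. a.a.(X + X + b.X + (a.0 + a.X)) :: ··a··> p1
  p1 = a.((rec X. a.a.(X + X + b.X + (a.0 + a.X))) + (rec X. a.a.(X + X + b.X + (a.0 + a.X))) + b.(rec X. a.a.(X + X + b.X + (a.0 + a.X))) + (a.0 + a.(rec X. a.a.(X + X + b.X + (a.0 + a.X))))) :: ··a··> p2
  p2 = (rec X. a.a.(X + X + b.X + (a.0 + a.X))) + (rec X. a.a.(X + X + b.X + (a.0 + a.X))) + b.(rec X. a.a.(X + X + b.X + (a.0 + a.X))) + (a.0 + a.(rec X. a.a.(X + X + b.X + (a.0 + a.X)))) :: ··a··> p0, ··a··> p1, ··a··> p3, ··b··> p0
  p3 = 0 :: ·
Reachable graph of Q (4 states):
  q0 = rec X. a.b.(X + X + b.X + (a.0 + a.X)) :: ··a··> q1
  q1 = b.((rec X. a.b.(X + X + b.X + (a.0 + a.X))) + (rec X. a.b.(X + X + b.X + (a.0 + a.X))) + b.(rec X. a.b.(X + X + b.X + (a.0 + a.X))) + (a.0 + a.(rec X. a.b.(X + X + b.X + (a.0 + a.X))))) :: ··b··> q2
  q2 = (rec X. a.b.(X + X + b.X + (a.0 + a.X))) + (rec X. a.b.(X + X + b.X + (a.0 + a.X))) + b.(rec X. a.b.(X + X + b.X + (a.0 + a.X))) + (a.0 + a.(rec X. a.b.(X + X + b.X + (a.0 + a.X)))) :: ··a··> q0, ··a··> q1, ··a··> q3, ··b··> q0
  q3 = 0 :: ·
Executing aa from P (initial set {p0}):
  after a @ step 1: {p1}
  after a @ step 2: {p2}
  ✓ P
Executing aa from Q (initial set {q0}):
  after a @ step 1: {q1}
  after a @ step 2: ∅ (Q stuck)

aa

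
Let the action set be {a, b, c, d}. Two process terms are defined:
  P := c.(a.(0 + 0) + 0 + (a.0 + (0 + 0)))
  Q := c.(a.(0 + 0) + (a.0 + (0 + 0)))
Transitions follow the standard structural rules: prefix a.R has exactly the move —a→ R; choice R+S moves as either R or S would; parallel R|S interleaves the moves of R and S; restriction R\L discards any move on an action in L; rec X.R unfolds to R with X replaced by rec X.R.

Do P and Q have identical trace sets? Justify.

Reachable graph of P (4 states):
  m0 = c.(a.(0 + 0) + 0 + (a.0 + (0 + 0))) has moves =c=> m1
  m1 = a.(0 + 0) + 0 + (a.0 + (0 + 0)) has moves =a=> m2, =a=> m3
  m2 = 0 has moves ∅
  m3 = 0 + 0 has moves ∅
Reachable graph of Q (4 states):
  n0 = c.(a.(0 + 0) + (a.0 + (0 + 0))) has moves =c=> n1
  n1 = a.(0 + 0) + (a.0 + (0 + 0)) has moves =a=> n2, =a=> n3
  n2 = 0 has moves ∅
  n3 = 0 + 0 has moves ∅
Coarsest stable partition (strong bisimilarity classes):
  B0 = {m0, n0}
  B1 = {m1, n1}
  B2 = {m2, m3, n2, n3}
m0 ∈ B0, n0 ∈ B0 → same block
Bisimilar ⇒ trace-equivalent.

traces(P) = traces(Q)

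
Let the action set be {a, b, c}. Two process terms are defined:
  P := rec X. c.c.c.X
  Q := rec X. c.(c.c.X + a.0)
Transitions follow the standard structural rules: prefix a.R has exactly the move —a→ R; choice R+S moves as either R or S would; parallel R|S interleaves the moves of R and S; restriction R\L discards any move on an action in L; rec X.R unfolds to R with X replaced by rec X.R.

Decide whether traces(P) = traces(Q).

Reachable graph of P (3 states):
  u0 = rec X. c.c.c.X → -c-> u1
  u1 = c.c.(rec X. c.c.c.X) → -c-> u2
  u2 = c.(rec X. c.c.c.X) → -c-> u0
Reachable graph of Q (4 states):
  v0 = rec X. c.(c.c.X + a.0) → -c-> v1
  v1 = c.c.(rec X. c.(c.c.X + a.0)) + a.0 → -a-> v2, -c-> v3
  v2 = 0 → stopped
  v3 = c.(rec X. c.(c.c.X + a.0)) → -c-> v0
Executing ca from Q (initial set {v0}):
  [1] c ⇒ {v1}
  [2] a ⇒ {v2}
  ✓ Q
Executing ca from P (initial set {u0}):
  [1] c ⇒ {u1}
  [2] a ⇒ no successor for P

NO — witness ⟨ca⟩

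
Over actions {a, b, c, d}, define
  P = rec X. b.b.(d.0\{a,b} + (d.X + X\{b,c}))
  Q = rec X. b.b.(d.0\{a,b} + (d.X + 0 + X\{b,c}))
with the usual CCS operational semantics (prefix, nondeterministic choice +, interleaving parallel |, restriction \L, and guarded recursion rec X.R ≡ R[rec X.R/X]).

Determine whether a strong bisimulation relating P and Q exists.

P ~ Q

P's transition system — 4 states:
  p0 = rec X. b.b.(d.0\{a,b} + (d.X + X\{b,c})) ⊢ ··b··> p1
  p1 = b.(d.0\{a,b} + (d.(rec X. b.b.(d.0\{a,b} + (d.X + X\{b,c}))) + (rec X. b.b.(d.0\{a,b} + (d.X + X\{b,c})))\{b,c})) ⊢ ··b··> p2
  p2 = d.0\{a,b} + (d.(rec X. b.b.(d.0\{a,b} + (d.X + X\{b,c}))) + (rec X. b.b.(d.0\{a,b} + (d.X + X\{b,c})))\{b,c}) ⊢ ··d··> p0, ··d··> p3
  p3 = 0\{a,b} ⊢ ·
Q's transition system — 4 states:
  q0 = rec X. b.b.(d.0\{a,b} + (d.X + 0 + X\{b,c})) ⊢ ··b··> q1
  q1 = b.(d.0\{a,b} + (d.(rec X. b.b.(d.0\{a,b} + (d.X + 0 + X\{b,c}))) + 0 + (rec X. b.b.(d.0\{a,b} + (d.X + 0 + X\{b,c})))\{b,c})) ⊢ ··b··> q2
  q2 = d.0\{a,b} + (d.(rec X. b.b.(d.0\{a,b} + (d.X + 0 + X\{b,c}))) + 0 + (rec X. b.b.(d.0\{a,b} + (d.X + 0 + X\{b,c})))\{b,c}) ⊢ ··d··> q0, ··d··> q3
  q3 = 0\{a,b} ⊢ ·
Bisimilarity quotient blocks:
  B0 = {p0, q0}
  B1 = {p1, q1}
  B2 = {p2, q2}
  B3 = {p3, q3}
p0 ∈ B0, q0 ∈ B0 → same block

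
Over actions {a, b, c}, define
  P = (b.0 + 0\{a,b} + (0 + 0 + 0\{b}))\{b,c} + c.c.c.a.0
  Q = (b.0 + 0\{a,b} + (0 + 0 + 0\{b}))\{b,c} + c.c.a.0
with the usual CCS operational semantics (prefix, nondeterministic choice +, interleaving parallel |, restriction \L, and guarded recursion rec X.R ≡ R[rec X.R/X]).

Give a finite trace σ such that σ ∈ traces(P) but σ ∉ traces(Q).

ccc

LTS(P): 5 reachable states
  u0 = (b.0 + 0\{a,b} + (0 + 0 + 0\{b}))\{b,c} + c.c.c.a.0 has moves -c-> u1
  u1 = c.c.a.0 has moves -c-> u2
  u2 = c.a.0 has moves -c-> u3
  u3 = a.0 has moves -a-> u4
  u4 = 0 has moves (no moves)
LTS(Q): 4 reachable states
  v0 = (b.0 + 0\{a,b} + (0 + 0 + 0\{b}))\{b,c} + c.c.a.0 has moves -c-> v1
  v1 = c.a.0 has moves -c-> v2
  v2 = a.0 has moves -a-> v3
  v3 = 0 has moves (no moves)
Executing ccc from P (initial set {u0}):
  step 1 (c): {u1}
  step 2 (c): {u2}
  step 3 (c): {u3}
  ✓ P
Executing ccc from Q (initial set {v0}):
  step 1 (c): {v1}
  step 2 (c): {v2}
  step 3 (c): ∅ (Q stuck)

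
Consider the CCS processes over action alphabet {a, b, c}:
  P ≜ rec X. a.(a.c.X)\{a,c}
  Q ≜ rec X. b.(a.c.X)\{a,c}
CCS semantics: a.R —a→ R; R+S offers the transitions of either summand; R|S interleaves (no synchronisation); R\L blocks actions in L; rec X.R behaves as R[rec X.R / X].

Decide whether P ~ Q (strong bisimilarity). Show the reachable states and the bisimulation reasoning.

not bisimilar

Reachable graph of P (2 states):
  u0 = rec X. a.(a.c.X)\{a,c} :: =a=> u1
  u1 = (a.c.(rec X. a.(a.c.X)\{a,c}))\{a,c} :: (no moves)
Reachable graph of Q (2 states):
  v0 = rec X. b.(a.c.X)\{a,c} :: =b=> v1
  v1 = (a.c.(rec X. b.(a.c.X)\{a,c}))\{a,c} :: (no moves)
Bisimilarity quotient blocks:
  B0 = {u0}
  B1 = {u1, v1}
  B2 = {v0}
u0 ∈ B0, v0 ∈ B2 → different blocks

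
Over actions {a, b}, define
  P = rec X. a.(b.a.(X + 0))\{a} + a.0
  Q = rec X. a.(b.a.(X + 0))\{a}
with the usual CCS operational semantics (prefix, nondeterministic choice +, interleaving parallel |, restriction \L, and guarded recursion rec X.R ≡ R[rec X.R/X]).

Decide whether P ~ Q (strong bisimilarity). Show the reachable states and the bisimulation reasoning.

P ≁ Q

Reachable graph of P (4 states):
  m0 = rec X. a.(b.a.(X + 0))\{a} + a.0 :: -a-> m1, -a-> m2
  m1 = (b.a.((rec X. a.(b.a.(X + 0))\{a} + a.0) + 0))\{a} :: -b-> m3
  m2 = 0 :: (no moves)
  m3 = (a.((rec X. a.(b.a.(X + 0))\{a} + a.0) + 0))\{a} :: (no moves)
Reachable graph of Q (3 states):
  n0 = rec X. a.(b.a.(X + 0))\{a} :: -a-> n1
  n1 = (b.a.((rec X. a.(b.a.(X + 0))\{a}) + 0))\{a} :: -b-> n2
  n2 = (a.((rec X. a.(b.a.(X + 0))\{a}) + 0))\{a} :: (no moves)
Partition-refinement fixed point:
  B0 = {m0}
  B1 = {m2, m3, n2}
  B2 = {m1, n1}
  B3 = {n0}
m0 ∈ B0, n0 ∈ B3 → different blocks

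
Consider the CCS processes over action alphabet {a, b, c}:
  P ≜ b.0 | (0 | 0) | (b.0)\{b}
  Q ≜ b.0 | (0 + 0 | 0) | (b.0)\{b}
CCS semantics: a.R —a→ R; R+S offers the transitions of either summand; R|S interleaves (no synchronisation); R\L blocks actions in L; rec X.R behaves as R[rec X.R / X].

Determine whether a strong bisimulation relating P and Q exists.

LTS(P): 2 reachable states
  s0 = b.0 | (0 | 0) | (b.0)\{b} ⊢ --b--▸ s1
  s1 = 0 | (0 | 0) | (b.0)\{b} ⊢ ·
LTS(Q): 2 reachable states
  t0 = b.0 | (0 + 0 | 0) | (b.0)\{b} ⊢ --b--▸ t1
  t1 = 0 | (0 + 0 | 0) | (b.0)\{b} ⊢ ·
Bisimilarity quotient blocks:
  B0 = {s0, t0}
  B1 = {s1, t1}
s0 ∈ B0, t0 ∈ B0 → same block

P ~ Q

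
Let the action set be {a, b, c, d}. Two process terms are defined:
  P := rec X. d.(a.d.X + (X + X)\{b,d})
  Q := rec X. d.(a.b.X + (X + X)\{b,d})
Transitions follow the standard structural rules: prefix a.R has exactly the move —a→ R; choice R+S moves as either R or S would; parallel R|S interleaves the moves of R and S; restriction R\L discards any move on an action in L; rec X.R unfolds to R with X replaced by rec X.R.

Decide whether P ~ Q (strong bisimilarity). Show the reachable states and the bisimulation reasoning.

Reachable graph of P (3 states):
  s0 = rec X. d.(a.d.X + (X + X)\{b,d}) :: —d→ s1
  s1 = a.d.(rec X. d.(a.d.X + (X + X)\{b,d})) + ((rec X. d.(a.d.X + (X + X)\{b,d})) + (rec X. d.(a.d.X + (X + X)\{b,d})))\{b,d} :: —a→ s2
  s2 = d.(rec X. d.(a.d.X + (X + X)\{b,d})) :: —d→ s0
Reachable graph of Q (3 states):
  t0 = rec X. d.(a.b.X + (X + X)\{b,d}) :: —d→ t1
  t1 = a.b.(rec X. d.(a.b.X + (X + X)\{b,d})) + ((rec X. d.(a.b.X + (X + X)\{b,d})) + (rec X. d.(a.b.X + (X + X)\{b,d})))\{b,d} :: —a→ t2
  t2 = b.(rec X. d.(a.b.X + (X + X)\{b,d})) :: —b→ t0
Coarsest stable partition (strong bisimilarity classes):
  B0 = {s0}
  B1 = {s1}
  B2 = {s2}
  B3 = {t0}
  B4 = {t1}
  B5 = {t2}
s0 ∈ B0, t0 ∈ B3 → different blocks

NO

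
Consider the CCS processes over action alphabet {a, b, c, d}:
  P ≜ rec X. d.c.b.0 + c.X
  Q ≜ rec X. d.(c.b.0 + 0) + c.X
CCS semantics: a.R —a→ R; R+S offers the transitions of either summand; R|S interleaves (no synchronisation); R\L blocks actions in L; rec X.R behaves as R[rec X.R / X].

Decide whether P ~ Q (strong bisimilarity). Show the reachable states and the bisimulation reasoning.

YES

LTS(P): 4 reachable states
  s0 = rec X. d.c.b.0 + c.X has moves --c--▸ s0, --d--▸ s1
  s1 = c.b.0 has moves --c--▸ s2
  s2 = b.0 has moves --b--▸ s3
  s3 = 0 has moves deadlocked
LTS(Q): 4 reachable states
  t0 = rec X. d.(c.b.0 + 0) + c.X has moves --c--▸ t0, --d--▸ t1
  t1 = c.b.0 + 0 has moves --c--▸ t2
  t2 = b.0 has moves --b--▸ t3
  t3 = 0 has moves deadlocked
Partition-refinement fixed point:
  B0 = {s0, t0}
  B1 = {s1, t1}
  B2 = {s2, t2}
  B3 = {s3, t3}
s0 ∈ B0, t0 ∈ B0 → same block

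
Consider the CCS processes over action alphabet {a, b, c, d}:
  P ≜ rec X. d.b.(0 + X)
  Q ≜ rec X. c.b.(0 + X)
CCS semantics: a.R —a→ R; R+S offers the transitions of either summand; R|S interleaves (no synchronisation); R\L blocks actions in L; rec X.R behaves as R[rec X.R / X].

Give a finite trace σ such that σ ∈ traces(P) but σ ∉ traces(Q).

d

Reachable graph of P (3 states):
  p0 = rec X. d.b.(0 + X) → =d=> p1
  p1 = b.(0 + (rec X. d.b.(0 + X))) → =b=> p2
  p2 = 0 + (rec X. d.b.(0 + X)) → =d=> p1
Reachable graph of Q (3 states):
  q0 = rec X. c.b.(0 + X) → =c=> q1
  q1 = b.(0 + (rec X. c.b.(0 + X))) → =b=> q2
  q2 = 0 + (rec X. c.b.(0 + X)) → =c=> q1
Executing d from P (initial set {p0}):
  after d @ step 1: {p1}
  — P admits the full trace.
Executing d from Q (initial set {q0}):
  after d @ step 1: ∅ (Q stuck)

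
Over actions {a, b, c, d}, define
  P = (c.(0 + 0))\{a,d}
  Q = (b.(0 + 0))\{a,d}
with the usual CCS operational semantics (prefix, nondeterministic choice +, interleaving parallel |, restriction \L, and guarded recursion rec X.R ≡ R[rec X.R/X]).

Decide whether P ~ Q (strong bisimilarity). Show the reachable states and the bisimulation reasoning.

LTS(P): 2 reachable states
  s0 = (c.(0 + 0))\{a,d} has moves =c=> s1
  s1 = (0 + 0)\{a,d} has moves ∅
LTS(Q): 2 reachable states
  t0 = (b.(0 + 0))\{a,d} has moves =b=> t1
  t1 = (0 + 0)\{a,d} has moves ∅
Bisimilarity quotient blocks:
  B0 = {s0}
  B1 = {s1, t1}
  B2 = {t0}
s0 ∈ B0, t0 ∈ B2 → different blocks

P ≁ Q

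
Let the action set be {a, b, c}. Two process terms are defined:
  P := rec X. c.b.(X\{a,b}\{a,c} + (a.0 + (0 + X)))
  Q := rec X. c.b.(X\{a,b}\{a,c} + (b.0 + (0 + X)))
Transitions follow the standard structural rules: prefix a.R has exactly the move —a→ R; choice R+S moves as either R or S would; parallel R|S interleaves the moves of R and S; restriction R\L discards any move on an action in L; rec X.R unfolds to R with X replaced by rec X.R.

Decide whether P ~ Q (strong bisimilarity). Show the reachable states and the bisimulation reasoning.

LTS(P): 4 reachable states
  m0 = rec X. c.b.(X\{a,b}\{a,c} + (a.0 + (0 + X))) has moves =c=> m1
  m1 = b.((rec X. c.b.(X\{a,b}\{a,c} + (a.0 + (0 + X))))\{a,b}\{a,c} + (a.0 + (0 + (rec X. c.b.(X\{a,b}\{a,c} + (a.0 + (0 + X))))))) has moves =b=> m2
  m2 = (rec X. c.b.(X\{a,b}\{a,c} + (a.0 + (0 + X))))\{a,b}\{a,c} + (a.0 + (0 + (rec X. c.b.(X\{a,b}\{a,c} + (a.0 + (0 + X)))))) has moves =a=> m3, =c=> m1
  m3 = 0 has moves ·
LTS(Q): 4 reachable states
  n0 = rec X. c.b.(X\{a,b}\{a,c} + (b.0 + (0 + X))) has moves =c=> n1
  n1 = b.((rec X. c.b.(X\{a,b}\{a,c} + (b.0 + (0 + X))))\{a,b}\{a,c} + (b.0 + (0 + (rec X. c.b.(X\{a,b}\{a,c} + (b.0 + (0 + X))))))) has moves =b=> n2
  n2 = (rec X. c.b.(X\{a,b}\{a,c} + (b.0 + (0 + X))))\{a,b}\{a,c} + (b.0 + (0 + (rec X. c.b.(X\{a,b}\{a,c} + (b.0 + (0 + X)))))) has moves =b=> n3, =c=> n1
  n3 = 0 has moves ·
Bisimilarity quotient blocks:
  B0 = {m0}
  B1 = {m1}
  B2 = {m2}
  B3 = {m3, n3}
  B4 = {n0}
  B5 = {n1}
  B6 = {n2}
m0 ∈ B0, n0 ∈ B4 → different blocks

NO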